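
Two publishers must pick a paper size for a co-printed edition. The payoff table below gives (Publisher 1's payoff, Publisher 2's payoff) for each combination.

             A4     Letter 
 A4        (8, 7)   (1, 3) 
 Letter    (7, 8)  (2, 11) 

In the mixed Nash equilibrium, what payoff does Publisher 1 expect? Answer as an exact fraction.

9/2

Publisher 2 mixes with probability q on A4, chosen so Publisher 1 is indifferent: 8q + 1(1−q) = 7q + 2(1−q) gives q = 1/2.
Publisher 1's expected payoff (from either row, since indifferent) is 8·1/2 + 1·1/2 = 9/2.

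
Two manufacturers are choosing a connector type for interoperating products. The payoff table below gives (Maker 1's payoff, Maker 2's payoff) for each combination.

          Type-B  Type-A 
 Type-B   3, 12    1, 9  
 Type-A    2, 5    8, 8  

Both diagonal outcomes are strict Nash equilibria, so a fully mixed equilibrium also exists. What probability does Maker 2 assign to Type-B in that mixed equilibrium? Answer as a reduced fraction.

Maker 2's mix q on Type-B must make Maker 1 indifferent between Type-B and Type-A.
Maker 1's payoff from Type-B: 3q + 1(1−q). From Type-A: 2q + 8(1−q).
Set equal: 1q = 7(1−q) → q = 7/8.

7/8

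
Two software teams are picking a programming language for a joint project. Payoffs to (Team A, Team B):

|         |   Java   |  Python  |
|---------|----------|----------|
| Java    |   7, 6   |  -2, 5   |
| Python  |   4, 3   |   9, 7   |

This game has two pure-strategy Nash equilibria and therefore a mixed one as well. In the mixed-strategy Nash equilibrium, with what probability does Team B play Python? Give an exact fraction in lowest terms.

Team B's mix q on Java must make Team A indifferent between Java and Python.
Team A's payoff from Java: 7q + (-2)(1−q). From Python: 4q + 9(1−q).
Set equal: 3q = 11(1−q) → q = 11/14.
Probability on Python is 1 − 11/14 = 3/14.

3/14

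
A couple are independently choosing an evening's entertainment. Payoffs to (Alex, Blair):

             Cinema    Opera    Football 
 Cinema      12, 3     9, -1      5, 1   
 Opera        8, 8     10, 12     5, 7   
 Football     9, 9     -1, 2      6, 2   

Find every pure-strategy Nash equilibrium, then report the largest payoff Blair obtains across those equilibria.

12

Both Cinema is a pure NE (Alex: 12 ≥ 9; Blair: 3 ≥ 1). Blair gets 3.
Both Opera is a pure NE (Alex: 10 ≥ 9; Blair: 12 ≥ 8). Blair gets 12.
Every other cell has a profitable deviation for at least one player. Highest of {3, 12} is 12.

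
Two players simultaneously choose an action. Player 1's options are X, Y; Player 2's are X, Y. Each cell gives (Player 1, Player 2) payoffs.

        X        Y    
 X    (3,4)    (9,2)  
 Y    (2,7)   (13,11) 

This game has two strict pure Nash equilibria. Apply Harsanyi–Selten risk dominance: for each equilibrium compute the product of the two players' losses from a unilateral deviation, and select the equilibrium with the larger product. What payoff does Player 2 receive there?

At both X: Player 1 loses 3 − 2 = 1 by deviating; Player 2 loses 4 − 2 = 2. Product = 1·2 = 2.
At both Y: Player 1 loses 13 − 9 = 4 by deviating; Player 2 loses 11 − 7 = 4. Product = 4·4 = 16.
16 > 2, so both Y is risk-dominant. Player 2's payoff there is 11.

11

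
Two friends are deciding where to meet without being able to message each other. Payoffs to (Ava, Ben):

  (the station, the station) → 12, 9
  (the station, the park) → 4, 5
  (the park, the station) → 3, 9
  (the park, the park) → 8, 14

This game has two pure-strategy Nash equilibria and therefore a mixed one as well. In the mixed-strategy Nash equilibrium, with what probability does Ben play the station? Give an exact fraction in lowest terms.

Ben's mix q on the station must make Ava indifferent between the station and the park.
Ava's payoff from the station: 12q + 4(1−q). From the park: 3q + 8(1−q).
Set equal: 9q = 4(1−q) → q = 4/13.

4/13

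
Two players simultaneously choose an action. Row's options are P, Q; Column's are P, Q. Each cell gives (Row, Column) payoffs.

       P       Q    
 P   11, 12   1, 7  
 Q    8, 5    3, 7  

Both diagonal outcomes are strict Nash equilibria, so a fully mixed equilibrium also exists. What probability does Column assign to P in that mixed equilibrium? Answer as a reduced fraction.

2/5

Column's mix q on P must make Row indifferent between P and Q.
Row's payoff from P: 11q + 1(1−q). From Q: 8q + 3(1−q).
Set equal: 3q = 2(1−q) → q = 2/5.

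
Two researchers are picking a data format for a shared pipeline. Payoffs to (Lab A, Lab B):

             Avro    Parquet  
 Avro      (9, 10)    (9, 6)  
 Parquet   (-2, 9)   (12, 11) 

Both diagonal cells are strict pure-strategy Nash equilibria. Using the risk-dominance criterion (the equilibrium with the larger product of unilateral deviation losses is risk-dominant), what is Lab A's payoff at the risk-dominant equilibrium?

9

At both Avro: Lab A loses 9 − (-2) = 11 by deviating; Lab B loses 10 − 6 = 4. Product = 11·4 = 44.
At both Parquet: Lab A loses 12 − 9 = 3 by deviating; Lab B loses 11 − 9 = 2. Product = 3·2 = 6.
44 > 6, so both Avro is risk-dominant. Lab A's payoff there is 9.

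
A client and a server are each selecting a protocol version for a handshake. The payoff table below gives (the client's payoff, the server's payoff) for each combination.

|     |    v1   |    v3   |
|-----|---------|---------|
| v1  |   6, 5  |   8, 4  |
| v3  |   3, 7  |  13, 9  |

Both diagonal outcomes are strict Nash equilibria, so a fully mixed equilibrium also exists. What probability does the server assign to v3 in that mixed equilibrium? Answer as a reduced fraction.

The server's mix q on v1 must make the client indifferent between v1 and v3.
The client's payoff from v1: 6q + 8(1−q). From v3: 3q + 13(1−q).
Set equal: 3q = 5(1−q) → q = 5/8.
Probability on v3 is 1 − 5/8 = 3/8.

3/8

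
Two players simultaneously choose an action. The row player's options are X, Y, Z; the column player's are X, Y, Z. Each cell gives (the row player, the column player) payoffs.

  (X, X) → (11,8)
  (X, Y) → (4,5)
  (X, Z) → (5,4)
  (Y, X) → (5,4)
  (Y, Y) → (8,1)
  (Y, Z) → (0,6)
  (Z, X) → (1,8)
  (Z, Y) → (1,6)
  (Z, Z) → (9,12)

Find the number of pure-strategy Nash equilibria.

2

Both X: the row player gets 11 (best alternative 5); the column player gets 8 (best alternative 5). Neither deviates — NE.
Both Z: the row player gets 9 (best alternative 5); the column player gets 12 (best alternative 8). Neither deviates — NE.
Both Y is not a NE: the column player would switch to Z (6 > 1).
No other cell survives both best-response checks, so there are 2 pure NE.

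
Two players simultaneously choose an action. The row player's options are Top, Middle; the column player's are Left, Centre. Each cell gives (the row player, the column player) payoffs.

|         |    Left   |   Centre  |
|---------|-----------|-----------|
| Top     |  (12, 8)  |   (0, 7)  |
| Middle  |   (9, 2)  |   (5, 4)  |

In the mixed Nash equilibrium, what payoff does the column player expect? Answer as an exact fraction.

6

The row player mixes with probability p on Top, chosen so the column player is indifferent: 8p + 2(1−p) = 7p + 4(1−p) gives p = 2/3.
The column player's expected payoff is 8·2/3 + 2·1/3 = 6.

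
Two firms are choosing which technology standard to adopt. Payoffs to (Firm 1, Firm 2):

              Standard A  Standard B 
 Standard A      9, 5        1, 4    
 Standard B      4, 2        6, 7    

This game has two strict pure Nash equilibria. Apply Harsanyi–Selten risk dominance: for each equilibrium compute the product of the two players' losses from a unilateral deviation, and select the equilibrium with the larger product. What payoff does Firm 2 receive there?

7

At both Standard A: Firm 1 loses 9 − 4 = 5 by deviating; Firm 2 loses 5 − 4 = 1. Product = 5·1 = 5.
At both Standard B: Firm 1 loses 6 − 1 = 5 by deviating; Firm 2 loses 7 − 2 = 5. Product = 5·5 = 25.
25 > 5, so both Standard B is risk-dominant. Firm 2's payoff there is 7.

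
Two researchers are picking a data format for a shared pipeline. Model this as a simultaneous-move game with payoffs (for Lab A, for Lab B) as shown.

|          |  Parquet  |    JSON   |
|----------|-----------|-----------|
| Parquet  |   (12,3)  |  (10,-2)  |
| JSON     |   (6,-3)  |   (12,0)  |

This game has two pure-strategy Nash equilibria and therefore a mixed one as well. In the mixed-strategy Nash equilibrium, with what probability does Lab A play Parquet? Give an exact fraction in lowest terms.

3/8

Lab A's mix p on Parquet must make Lab B indifferent between Parquet and JSON.
Lab B's payoff from Parquet: 3p + (-3)(1−p). From JSON: (-2)p + 0(1−p).
Set equal: 5p = 3(1−p) → p = 3/8.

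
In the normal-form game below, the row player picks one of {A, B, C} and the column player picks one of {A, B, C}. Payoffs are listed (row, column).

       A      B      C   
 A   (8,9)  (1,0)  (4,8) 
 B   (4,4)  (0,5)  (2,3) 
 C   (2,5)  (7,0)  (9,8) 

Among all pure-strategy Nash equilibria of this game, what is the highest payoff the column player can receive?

9

Both A is a pure NE (the row player: 8 ≥ 4; the column player: 9 ≥ 8). The column player gets 9.
Both C is a pure NE (the row player: 9 ≥ 4; the column player: 8 ≥ 5). The column player gets 8.
Every other cell has a profitable deviation for at least one player. Highest of {9, 8} is 9.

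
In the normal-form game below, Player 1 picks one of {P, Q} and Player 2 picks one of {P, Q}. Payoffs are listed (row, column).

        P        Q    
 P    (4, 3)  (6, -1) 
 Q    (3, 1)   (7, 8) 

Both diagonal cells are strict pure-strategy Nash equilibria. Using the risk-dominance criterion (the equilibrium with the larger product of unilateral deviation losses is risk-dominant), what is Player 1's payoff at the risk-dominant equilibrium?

At both P: Player 1 loses 4 − 3 = 1 by deviating; Player 2 loses 3 − (-1) = 4. Product = 1·4 = 4.
At both Q: Player 1 loses 7 − 6 = 1 by deviating; Player 2 loses 8 − 1 = 7. Product = 1·7 = 7.
7 > 4, so both Q is risk-dominant. Player 1's payoff there is 7.

7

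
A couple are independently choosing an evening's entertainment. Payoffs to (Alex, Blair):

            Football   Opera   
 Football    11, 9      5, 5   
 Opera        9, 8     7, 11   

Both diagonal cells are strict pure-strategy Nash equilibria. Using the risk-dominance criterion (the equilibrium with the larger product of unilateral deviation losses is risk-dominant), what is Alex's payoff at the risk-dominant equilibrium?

11

At both Football: Alex loses 11 − 9 = 2 by deviating; Blair loses 9 − 5 = 4. Product = 2·4 = 8.
At both Opera: Alex loses 7 − 5 = 2 by deviating; Blair loses 11 − 8 = 3. Product = 2·3 = 6.
8 > 6, so both Football is risk-dominant. Alex's payoff there is 11.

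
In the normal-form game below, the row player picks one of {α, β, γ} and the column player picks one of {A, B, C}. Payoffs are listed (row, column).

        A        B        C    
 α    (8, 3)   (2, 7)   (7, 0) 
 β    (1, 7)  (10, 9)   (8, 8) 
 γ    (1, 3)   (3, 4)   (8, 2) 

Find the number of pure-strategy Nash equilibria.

(β, B): the row player gets 10 (best alternative 3); the column player gets 9 (best alternative 8). Neither deviates — NE.
(γ, C) is not a NE: the column player would switch to B (4 > 2).
No other cell survives both best-response checks, so there is 1 pure NE.

1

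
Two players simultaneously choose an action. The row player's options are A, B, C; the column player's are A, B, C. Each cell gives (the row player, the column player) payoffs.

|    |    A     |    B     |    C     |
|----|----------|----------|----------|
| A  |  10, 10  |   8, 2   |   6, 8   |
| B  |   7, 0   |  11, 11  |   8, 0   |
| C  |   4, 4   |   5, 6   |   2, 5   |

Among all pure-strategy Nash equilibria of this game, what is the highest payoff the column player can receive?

11

Both A is a pure NE (the row player: 10 ≥ 7; the column player: 10 ≥ 8). The column player gets 10.
Both B is a pure NE (the row player: 11 ≥ 8; the column player: 11 ≥ 0). The column player gets 11.
Every other cell has a profitable deviation for at least one player. Highest of {10, 11} is 11.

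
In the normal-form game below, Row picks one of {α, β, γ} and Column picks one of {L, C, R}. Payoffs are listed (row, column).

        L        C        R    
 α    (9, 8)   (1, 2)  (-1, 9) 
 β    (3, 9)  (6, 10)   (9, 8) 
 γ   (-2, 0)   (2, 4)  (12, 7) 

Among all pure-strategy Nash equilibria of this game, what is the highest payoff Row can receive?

(β, C) is a pure NE (Row: 6 ≥ 2; Column: 10 ≥ 9). Row gets 6.
(γ, R) is a pure NE (Row: 12 ≥ 9; Column: 7 ≥ 4). Row gets 12.
Every other cell has a profitable deviation for at least one player. Highest of {6, 12} is 12.

12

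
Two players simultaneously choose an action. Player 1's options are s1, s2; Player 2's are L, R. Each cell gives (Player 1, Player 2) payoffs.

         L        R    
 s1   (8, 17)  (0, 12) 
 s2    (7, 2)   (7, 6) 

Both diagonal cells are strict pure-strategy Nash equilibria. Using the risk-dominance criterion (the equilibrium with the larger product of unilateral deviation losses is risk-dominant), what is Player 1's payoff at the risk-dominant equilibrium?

7

At (s1, L): Player 1 loses 8 − 7 = 1 by deviating; Player 2 loses 17 − 12 = 5. Product = 1·5 = 5.
At (s2, R): Player 1 loses 7 − 0 = 7 by deviating; Player 2 loses 6 − 2 = 4. Product = 7·4 = 28.
28 > 5, so (s2, R) is risk-dominant. Player 1's payoff there is 7.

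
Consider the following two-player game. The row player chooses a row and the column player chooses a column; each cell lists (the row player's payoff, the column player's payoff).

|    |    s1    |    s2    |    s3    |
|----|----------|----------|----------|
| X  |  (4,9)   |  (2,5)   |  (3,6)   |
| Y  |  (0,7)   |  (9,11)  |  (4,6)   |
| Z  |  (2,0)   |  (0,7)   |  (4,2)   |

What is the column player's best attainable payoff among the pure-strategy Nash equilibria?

11

(X, s1) is a pure NE (the row player: 4 ≥ 2; the column player: 9 ≥ 6). The column player gets 9.
(Y, s2) is a pure NE (the row player: 9 ≥ 2; the column player: 11 ≥ 7). The column player gets 11.
Every other cell has a profitable deviation for at least one player. Highest of {9, 11} is 11.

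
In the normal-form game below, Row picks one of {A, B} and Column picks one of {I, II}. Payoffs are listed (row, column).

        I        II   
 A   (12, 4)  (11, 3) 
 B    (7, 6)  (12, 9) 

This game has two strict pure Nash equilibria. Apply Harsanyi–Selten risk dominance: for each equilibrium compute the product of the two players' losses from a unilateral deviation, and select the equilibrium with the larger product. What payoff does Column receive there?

4

At (A, I): Row loses 12 − 7 = 5 by deviating; Column loses 4 − 3 = 1. Product = 5·1 = 5.
At (B, II): Row loses 12 − 11 = 1 by deviating; Column loses 9 − 6 = 3. Product = 1·3 = 3.
5 > 3, so (A, I) is risk-dominant. Column's payoff there is 4.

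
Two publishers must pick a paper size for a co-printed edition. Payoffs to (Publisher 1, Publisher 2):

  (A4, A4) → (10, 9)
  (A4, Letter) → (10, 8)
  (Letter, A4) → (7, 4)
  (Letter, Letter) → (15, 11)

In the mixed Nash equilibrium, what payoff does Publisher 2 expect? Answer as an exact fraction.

67/8

Publisher 1 mixes with probability p on A4, chosen so Publisher 2 is indifferent: 9p + 4(1−p) = 8p + 11(1−p) gives p = 7/8.
Publisher 2's expected payoff is 9·7/8 + 4·1/8 = 67/8.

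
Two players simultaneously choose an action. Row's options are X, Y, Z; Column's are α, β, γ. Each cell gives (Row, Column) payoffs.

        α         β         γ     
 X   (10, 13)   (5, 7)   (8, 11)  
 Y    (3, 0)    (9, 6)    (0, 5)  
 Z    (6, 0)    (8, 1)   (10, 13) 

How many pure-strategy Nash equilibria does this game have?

(X, α): Row gets 10 (best alternative 6); Column gets 13 (best alternative 11). Neither deviates — NE.
(Y, β): Row gets 9 (best alternative 8); Column gets 6 (best alternative 5). Neither deviates — NE.
(Z, γ): Row gets 10 (best alternative 8); Column gets 13 (best alternative 1). Neither deviates — NE.
(Z, α) is not a NE: Row would switch to X (10 > 6).
No other cell survives both best-response checks, so there are 3 pure NE.

3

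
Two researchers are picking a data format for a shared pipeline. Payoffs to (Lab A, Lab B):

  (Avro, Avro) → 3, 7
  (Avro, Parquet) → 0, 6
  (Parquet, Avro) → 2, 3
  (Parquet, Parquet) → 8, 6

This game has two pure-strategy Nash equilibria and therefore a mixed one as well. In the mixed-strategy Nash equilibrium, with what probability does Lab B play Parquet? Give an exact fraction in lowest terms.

Lab B's mix q on Avro must make Lab A indifferent between Avro and Parquet.
Lab A's payoff from Avro: 3q + 0(1−q). From Parquet: 2q + 8(1−q).
Set equal: 1q = 8(1−q) → q = 8/9.
Probability on Parquet is 1 − 8/9 = 1/9.

1/9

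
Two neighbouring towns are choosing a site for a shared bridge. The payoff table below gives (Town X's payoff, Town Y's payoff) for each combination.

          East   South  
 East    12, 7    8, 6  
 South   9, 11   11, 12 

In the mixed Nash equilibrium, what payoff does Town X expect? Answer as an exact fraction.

Town Y mixes with probability q on East, chosen so Town X is indifferent: 12q + 8(1−q) = 9q + 11(1−q) gives q = 1/2.
Town X's expected payoff (from either row, since indifferent) is 12·1/2 + 8·1/2 = 10.

10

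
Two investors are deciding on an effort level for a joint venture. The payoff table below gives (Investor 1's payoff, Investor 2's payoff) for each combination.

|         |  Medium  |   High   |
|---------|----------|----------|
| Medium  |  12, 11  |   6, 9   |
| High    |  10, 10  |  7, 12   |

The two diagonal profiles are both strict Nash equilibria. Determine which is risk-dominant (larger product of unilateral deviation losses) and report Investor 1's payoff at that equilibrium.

At both Medium: Investor 1 loses 12 − 10 = 2 by deviating; Investor 2 loses 11 − 9 = 2. Product = 2·2 = 4.
At both High: Investor 1 loses 7 − 6 = 1 by deviating; Investor 2 loses 12 − 10 = 2. Product = 1·2 = 2.
4 > 2, so both Medium is risk-dominant. Investor 1's payoff there is 12.

12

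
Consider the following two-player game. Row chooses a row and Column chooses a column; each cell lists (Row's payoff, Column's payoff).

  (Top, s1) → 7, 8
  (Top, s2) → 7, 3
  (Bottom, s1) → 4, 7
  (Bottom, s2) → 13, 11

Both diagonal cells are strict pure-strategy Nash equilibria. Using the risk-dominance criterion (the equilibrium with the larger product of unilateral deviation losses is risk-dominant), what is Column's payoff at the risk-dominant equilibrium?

11

At (Top, s1): Row loses 7 − 4 = 3 by deviating; Column loses 8 − 3 = 5. Product = 3·5 = 15.
At (Bottom, s2): Row loses 13 − 7 = 6 by deviating; Column loses 11 − 7 = 4. Product = 6·4 = 24.
24 > 15, so (Bottom, s2) is risk-dominant. Column's payoff there is 11.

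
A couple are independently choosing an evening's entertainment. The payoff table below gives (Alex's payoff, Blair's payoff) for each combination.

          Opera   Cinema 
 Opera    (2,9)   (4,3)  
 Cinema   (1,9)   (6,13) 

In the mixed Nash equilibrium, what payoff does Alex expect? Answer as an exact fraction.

Blair mixes with probability q on Opera, chosen so Alex is indifferent: 2q + 4(1−q) = 1q + 6(1−q) gives q = 2/3.
Alex's expected payoff (from either row, since indifferent) is 2·2/3 + 4·1/3 = 8/3.

8/3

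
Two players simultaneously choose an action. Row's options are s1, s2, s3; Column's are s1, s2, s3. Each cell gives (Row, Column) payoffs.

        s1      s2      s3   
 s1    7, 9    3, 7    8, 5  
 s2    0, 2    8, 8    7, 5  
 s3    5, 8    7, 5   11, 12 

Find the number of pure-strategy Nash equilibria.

3

Both s1: Row gets 7 (best alternative 5); Column gets 9 (best alternative 7). Neither deviates — NE.
Both s2: Row gets 8 (best alternative 7); Column gets 8 (best alternative 5). Neither deviates — NE.
Both s3: Row gets 11 (best alternative 8); Column gets 12 (best alternative 8). Neither deviates — NE.
(s2, s1) is not a NE: Row would switch to s1 (7 > 0).
No other cell survives both best-response checks, so there are 3 pure NE.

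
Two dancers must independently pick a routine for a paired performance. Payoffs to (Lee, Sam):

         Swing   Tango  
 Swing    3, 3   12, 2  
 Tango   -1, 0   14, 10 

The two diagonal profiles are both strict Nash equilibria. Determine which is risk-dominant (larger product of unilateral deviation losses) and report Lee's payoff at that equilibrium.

14

At both Swing: Lee loses 3 − (-1) = 4 by deviating; Sam loses 3 − 2 = 1. Product = 4·1 = 4.
At both Tango: Lee loses 14 − 12 = 2 by deviating; Sam loses 10 − 0 = 10. Product = 2·10 = 20.
20 > 4, so both Tango is risk-dominant. Lee's payoff there is 14.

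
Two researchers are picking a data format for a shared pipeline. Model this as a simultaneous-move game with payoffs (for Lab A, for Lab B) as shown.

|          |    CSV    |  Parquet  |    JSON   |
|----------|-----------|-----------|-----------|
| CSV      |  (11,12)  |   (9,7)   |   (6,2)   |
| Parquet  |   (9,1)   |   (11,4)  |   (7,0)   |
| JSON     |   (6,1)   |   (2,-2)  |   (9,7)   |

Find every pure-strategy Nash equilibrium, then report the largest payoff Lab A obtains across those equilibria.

Both CSV is a pure NE (Lab A: 11 ≥ 9; Lab B: 12 ≥ 7). Lab A gets 11.
Both Parquet is a pure NE (Lab A: 11 ≥ 9; Lab B: 4 ≥ 1). Lab A gets 11.
Both JSON is a pure NE (Lab A: 9 ≥ 7; Lab B: 7 ≥ 1). Lab A gets 9.
Every other cell has a profitable deviation for at least one player. Highest of {11, 11, 9} is 11.

11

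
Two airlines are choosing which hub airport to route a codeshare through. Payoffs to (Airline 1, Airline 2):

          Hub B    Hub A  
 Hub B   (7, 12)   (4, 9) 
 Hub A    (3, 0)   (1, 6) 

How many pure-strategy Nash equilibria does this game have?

1

Both Hub B: Airline 1 gets 7 (best alternative 3); Airline 2 gets 12 (best alternative 9). Neither deviates — NE.
Both Hub A is not a NE: Airline 1 would switch to Hub B (4 > 1).
No other cell survives both best-response checks, so there is 1 pure NE.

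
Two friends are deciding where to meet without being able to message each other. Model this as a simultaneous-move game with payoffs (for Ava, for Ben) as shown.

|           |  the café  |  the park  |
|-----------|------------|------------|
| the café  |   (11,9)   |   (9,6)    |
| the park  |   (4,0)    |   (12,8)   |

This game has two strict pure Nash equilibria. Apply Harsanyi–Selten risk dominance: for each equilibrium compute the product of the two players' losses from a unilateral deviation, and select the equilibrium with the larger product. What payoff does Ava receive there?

At both the café: Ava loses 11 − 4 = 7 by deviating; Ben loses 9 − 6 = 3. Product = 7·3 = 21.
At both the park: Ava loses 12 − 9 = 3 by deviating; Ben loses 8 − 0 = 8. Product = 3·8 = 24.
24 > 21, so both the park is risk-dominant. Ava's payoff there is 12.

12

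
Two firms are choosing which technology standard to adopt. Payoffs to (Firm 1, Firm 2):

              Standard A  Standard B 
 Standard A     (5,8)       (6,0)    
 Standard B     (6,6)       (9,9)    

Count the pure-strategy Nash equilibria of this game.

Both Standard B: Firm 1 gets 9 (best alternative 6); Firm 2 gets 9 (best alternative 6). Neither deviates — NE.
Both Standard A is not a NE: Firm 1 would switch to Standard B (6 > 5).
No other cell survives both best-response checks, so there is 1 pure NE.

1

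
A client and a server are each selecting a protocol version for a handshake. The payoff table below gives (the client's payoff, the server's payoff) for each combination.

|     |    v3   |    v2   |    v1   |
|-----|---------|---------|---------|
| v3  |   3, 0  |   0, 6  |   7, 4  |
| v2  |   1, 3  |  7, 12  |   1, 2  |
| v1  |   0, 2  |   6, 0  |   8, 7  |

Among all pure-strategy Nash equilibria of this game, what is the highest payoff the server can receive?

12

Both v2 is a pure NE (the client: 7 ≥ 6; the server: 12 ≥ 3). The server gets 12.
Both v1 is a pure NE (the client: 8 ≥ 7; the server: 7 ≥ 2). The server gets 7.
Every other cell has a profitable deviation for at least one player. Highest of {12, 7} is 12.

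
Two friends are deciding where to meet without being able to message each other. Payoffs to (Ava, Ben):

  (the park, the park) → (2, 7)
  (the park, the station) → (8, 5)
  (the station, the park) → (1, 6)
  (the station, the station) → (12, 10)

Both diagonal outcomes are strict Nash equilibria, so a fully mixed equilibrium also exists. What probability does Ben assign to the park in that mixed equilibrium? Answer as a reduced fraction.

4/5

Ben's mix q on the park must make Ava indifferent between the park and the station.
Ava's payoff from the park: 2q + 8(1−q). From the station: 1q + 12(1−q).
Set equal: 1q = 4(1−q) → q = 4/5.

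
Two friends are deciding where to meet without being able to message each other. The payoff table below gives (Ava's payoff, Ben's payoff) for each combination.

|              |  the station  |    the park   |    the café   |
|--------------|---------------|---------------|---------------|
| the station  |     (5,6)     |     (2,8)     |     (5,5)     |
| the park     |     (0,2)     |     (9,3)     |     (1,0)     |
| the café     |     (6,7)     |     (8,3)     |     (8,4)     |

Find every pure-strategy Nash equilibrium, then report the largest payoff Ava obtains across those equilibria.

9

Both the park is a pure NE (Ava: 9 ≥ 8; Ben: 3 ≥ 2). Ava gets 9.
(the café, the station) is a pure NE (Ava: 6 ≥ 5; Ben: 7 ≥ 4). Ava gets 6.
Every other cell has a profitable deviation for at least one player. Highest of {9, 6} is 9.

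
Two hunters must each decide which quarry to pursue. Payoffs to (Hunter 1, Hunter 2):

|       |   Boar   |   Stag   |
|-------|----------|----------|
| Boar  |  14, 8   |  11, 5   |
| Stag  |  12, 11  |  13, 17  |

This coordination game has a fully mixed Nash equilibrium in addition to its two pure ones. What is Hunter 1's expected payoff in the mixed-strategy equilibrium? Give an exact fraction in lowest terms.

Hunter 2 mixes with probability q on Boar, chosen so Hunter 1 is indifferent: 14q + 11(1−q) = 12q + 13(1−q) gives q = 1/2.
Hunter 1's expected payoff (from either row, since indifferent) is 14·1/2 + 11·1/2 = 25/2.

25/2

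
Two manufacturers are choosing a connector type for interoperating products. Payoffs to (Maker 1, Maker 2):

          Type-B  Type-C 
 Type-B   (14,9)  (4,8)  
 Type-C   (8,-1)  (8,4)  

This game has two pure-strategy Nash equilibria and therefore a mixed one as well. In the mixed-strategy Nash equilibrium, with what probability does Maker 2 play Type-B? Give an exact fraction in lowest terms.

Maker 2's mix q on Type-B must make Maker 1 indifferent between Type-B and Type-C.
Maker 1's payoff from Type-B: 14q + 4(1−q). From Type-C: 8q + 8(1−q).
Set equal: 6q = 4(1−q) → q = 4/10 = 2/5.

2/5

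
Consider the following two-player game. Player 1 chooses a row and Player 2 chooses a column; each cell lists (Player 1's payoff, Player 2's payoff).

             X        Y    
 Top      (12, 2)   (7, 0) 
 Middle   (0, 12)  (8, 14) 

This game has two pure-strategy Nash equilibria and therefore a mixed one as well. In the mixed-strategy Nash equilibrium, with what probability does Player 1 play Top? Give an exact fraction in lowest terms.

1/2

Player 1's mix p on Top must make Player 2 indifferent between X and Y.
Player 2's payoff from X: 2p + 12(1−p). From Y: 0p + 14(1−p).
Set equal: 2p = 2(1−p) → p = 2/4 = 1/2.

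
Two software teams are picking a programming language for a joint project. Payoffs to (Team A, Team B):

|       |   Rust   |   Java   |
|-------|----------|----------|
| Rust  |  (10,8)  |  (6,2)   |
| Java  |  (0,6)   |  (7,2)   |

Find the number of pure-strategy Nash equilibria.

1

Both Rust: Team A gets 10 (best alternative 0); Team B gets 8 (best alternative 2). Neither deviates — NE.
Both Java is not a NE: Team B would switch to Rust (6 > 2).
No other cell survives both best-response checks, so there is 1 pure NE.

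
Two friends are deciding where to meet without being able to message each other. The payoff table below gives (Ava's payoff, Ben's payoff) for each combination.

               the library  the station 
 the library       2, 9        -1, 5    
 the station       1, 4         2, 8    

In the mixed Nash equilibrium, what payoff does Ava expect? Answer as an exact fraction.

Ben mixes with probability q on the library, chosen so Ava is indifferent: 2q + (-1)(1−q) = 1q + 2(1−q) gives q = 3/4.
Ava's expected payoff (from either row, since indifferent) is 2·3/4 + (-1)·1/4 = 5/4.

5/4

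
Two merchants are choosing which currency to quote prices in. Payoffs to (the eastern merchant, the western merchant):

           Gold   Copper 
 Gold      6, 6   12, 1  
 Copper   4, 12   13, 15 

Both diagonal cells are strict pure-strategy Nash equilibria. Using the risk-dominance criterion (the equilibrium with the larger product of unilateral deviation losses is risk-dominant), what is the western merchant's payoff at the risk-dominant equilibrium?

6

At both Gold: the eastern merchant loses 6 − 4 = 2 by deviating; the western merchant loses 6 − 1 = 5. Product = 2·5 = 10.
At both Copper: the eastern merchant loses 13 − 12 = 1 by deviating; the western merchant loses 15 − 12 = 3. Product = 1·3 = 3.
10 > 3, so both Gold is risk-dominant. The western merchant's payoff there is 6.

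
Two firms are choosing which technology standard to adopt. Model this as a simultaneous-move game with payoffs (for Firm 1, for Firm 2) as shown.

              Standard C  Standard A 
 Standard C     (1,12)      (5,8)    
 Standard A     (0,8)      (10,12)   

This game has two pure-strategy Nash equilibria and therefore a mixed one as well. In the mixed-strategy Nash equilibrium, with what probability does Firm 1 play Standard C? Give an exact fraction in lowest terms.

1/2

Firm 1's mix p on Standard C must make Firm 2 indifferent between Standard C and Standard A.
Firm 2's payoff from Standard C: 12p + 8(1−p). From Standard A: 8p + 12(1−p).
Set equal: 4p = 4(1−p) → p = 4/8 = 1/2.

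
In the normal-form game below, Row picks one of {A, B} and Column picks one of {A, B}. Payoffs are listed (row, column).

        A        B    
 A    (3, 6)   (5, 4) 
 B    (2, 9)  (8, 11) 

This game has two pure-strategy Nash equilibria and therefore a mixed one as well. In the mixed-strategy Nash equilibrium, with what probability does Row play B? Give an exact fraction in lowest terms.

Row's mix p on A must make Column indifferent between A and B.
Column's payoff from A: 6p + 9(1−p). From B: 4p + 11(1−p).
Set equal: 2p = 2(1−p) → p = 2/4 = 1/2.
Probability on B is 1 − 1/2 = 1/2.

1/2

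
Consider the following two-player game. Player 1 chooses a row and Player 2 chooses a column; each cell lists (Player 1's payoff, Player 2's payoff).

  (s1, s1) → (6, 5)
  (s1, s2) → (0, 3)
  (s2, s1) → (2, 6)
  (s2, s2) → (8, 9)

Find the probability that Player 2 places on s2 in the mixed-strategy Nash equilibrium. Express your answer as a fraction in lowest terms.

1/3

Player 2's mix q on s1 must make Player 1 indifferent between s1 and s2.
Player 1's payoff from s1: 6q + 0(1−q). From s2: 2q + 8(1−q).
Set equal: 4q = 8(1−q) → q = 8/12 = 2/3.
Probability on s2 is 1 − 2/3 = 1/3.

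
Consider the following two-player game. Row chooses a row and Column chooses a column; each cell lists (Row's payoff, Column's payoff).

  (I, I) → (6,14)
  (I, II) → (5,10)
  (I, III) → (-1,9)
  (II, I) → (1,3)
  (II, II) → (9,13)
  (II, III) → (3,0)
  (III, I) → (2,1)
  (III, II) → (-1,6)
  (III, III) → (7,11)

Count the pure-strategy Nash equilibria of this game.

Both I: Row gets 6 (best alternative 2); Column gets 14 (best alternative 10). Neither deviates — NE.
Both II: Row gets 9 (best alternative 5); Column gets 13 (best alternative 3). Neither deviates — NE.
Both III: Row gets 7 (best alternative 3); Column gets 11 (best alternative 6). Neither deviates — NE.
(III, I) is not a NE: Row would switch to I (6 > 2).
No other cell survives both best-response checks, so there are 3 pure NE.

3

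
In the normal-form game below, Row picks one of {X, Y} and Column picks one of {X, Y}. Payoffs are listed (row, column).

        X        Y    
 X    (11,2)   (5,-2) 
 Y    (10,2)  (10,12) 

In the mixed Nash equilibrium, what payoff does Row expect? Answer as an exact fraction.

Column mixes with probability q on X, chosen so Row is indifferent: 11q + 5(1−q) = 10q + 10(1−q) gives q = 5/6.
Row's expected payoff (from either row, since indifferent) is 11·5/6 + 5·1/6 = 10.

10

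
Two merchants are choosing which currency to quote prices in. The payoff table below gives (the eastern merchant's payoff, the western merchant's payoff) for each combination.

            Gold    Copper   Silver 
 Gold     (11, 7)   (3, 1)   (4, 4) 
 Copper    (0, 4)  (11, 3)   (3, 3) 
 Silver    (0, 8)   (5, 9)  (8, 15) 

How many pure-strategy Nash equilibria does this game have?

2

Both Gold: the eastern merchant gets 11 (best alternative 0); the western merchant gets 7 (best alternative 4). Neither deviates — NE.
Both Silver: the eastern merchant gets 8 (best alternative 4); the western merchant gets 15 (best alternative 9). Neither deviates — NE.
Both Copper is not a NE: the western merchant would switch to Gold (4 > 3).
No other cell survives both best-response checks, so there are 2 pure NE.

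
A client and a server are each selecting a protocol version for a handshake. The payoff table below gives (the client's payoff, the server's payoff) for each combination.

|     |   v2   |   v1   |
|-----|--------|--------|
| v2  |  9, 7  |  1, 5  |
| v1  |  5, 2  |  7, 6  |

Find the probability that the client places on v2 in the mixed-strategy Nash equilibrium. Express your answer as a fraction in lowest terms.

The client's mix p on v2 must make the server indifferent between v2 and v1.
The server's payoff from v2: 7p + 2(1−p). From v1: 5p + 6(1−p).
Set equal: 2p = 4(1−p) → p = 4/6 = 2/3.

2/3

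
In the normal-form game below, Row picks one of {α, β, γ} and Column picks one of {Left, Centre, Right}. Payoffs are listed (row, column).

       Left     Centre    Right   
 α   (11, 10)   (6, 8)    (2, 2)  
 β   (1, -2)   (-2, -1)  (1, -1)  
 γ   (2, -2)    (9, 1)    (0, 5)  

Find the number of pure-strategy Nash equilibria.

(α, Left): Row gets 11 (best alternative 2); Column gets 10 (best alternative 8). Neither deviates — NE.
(γ, Right) is not a NE: Row would switch to α (2 > 0).
No other cell survives both best-response checks, so there is 1 pure NE.

1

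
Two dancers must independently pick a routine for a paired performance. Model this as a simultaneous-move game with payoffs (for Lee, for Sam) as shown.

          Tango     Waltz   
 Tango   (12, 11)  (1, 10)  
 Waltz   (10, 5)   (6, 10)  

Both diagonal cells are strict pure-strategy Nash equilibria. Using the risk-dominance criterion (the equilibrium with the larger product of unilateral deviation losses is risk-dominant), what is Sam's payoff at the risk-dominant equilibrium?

10

At both Tango: Lee loses 12 − 10 = 2 by deviating; Sam loses 11 − 10 = 1. Product = 2·1 = 2.
At both Waltz: Lee loses 6 − 1 = 5 by deviating; Sam loses 10 − 5 = 5. Product = 5·5 = 25.
25 > 2, so both Waltz is risk-dominant. Sam's payoff there is 10.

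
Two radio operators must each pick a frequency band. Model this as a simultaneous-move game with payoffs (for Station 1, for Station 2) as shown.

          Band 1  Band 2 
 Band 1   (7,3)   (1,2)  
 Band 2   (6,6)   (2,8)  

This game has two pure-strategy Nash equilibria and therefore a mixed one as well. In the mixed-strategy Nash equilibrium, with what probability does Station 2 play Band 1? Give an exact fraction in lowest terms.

Station 2's mix q on Band 1 must make Station 1 indifferent between Band 1 and Band 2.
Station 1's payoff from Band 1: 7q + 1(1−q). From Band 2: 6q + 2(1−q).
Set equal: 1q = 1(1−q) → q = 1/2.

1/2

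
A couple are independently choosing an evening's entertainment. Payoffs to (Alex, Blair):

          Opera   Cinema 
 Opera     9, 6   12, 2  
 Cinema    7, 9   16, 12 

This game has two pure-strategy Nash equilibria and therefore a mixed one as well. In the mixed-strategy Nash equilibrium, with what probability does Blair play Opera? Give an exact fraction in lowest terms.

2/3

Blair's mix q on Opera must make Alex indifferent between Opera and Cinema.
Alex's payoff from Opera: 9q + 12(1−q). From Cinema: 7q + 16(1−q).
Set equal: 2q = 4(1−q) → q = 4/6 = 2/3.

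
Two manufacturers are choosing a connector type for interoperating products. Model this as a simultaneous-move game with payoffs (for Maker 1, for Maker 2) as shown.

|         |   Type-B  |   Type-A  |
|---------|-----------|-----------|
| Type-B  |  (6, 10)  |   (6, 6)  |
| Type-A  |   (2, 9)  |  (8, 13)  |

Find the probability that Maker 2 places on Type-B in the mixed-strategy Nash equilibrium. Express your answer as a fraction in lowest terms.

Maker 2's mix q on Type-B must make Maker 1 indifferent between Type-B and Type-A.
Maker 1's payoff from Type-B: 6q + 6(1−q). From Type-A: 2q + 8(1−q).
Set equal: 4q = 2(1−q) → q = 2/6 = 1/3.

1/3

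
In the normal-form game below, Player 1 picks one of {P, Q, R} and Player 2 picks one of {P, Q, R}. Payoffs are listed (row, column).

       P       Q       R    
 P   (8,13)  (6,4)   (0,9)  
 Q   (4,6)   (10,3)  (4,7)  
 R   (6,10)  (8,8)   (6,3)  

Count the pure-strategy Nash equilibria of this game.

1

Both P: Player 1 gets 8 (best alternative 6); Player 2 gets 13 (best alternative 9). Neither deviates — NE.
Both R is not a NE: Player 2 would switch to P (10 > 3).
No other cell survives both best-response checks, so there is 1 pure NE.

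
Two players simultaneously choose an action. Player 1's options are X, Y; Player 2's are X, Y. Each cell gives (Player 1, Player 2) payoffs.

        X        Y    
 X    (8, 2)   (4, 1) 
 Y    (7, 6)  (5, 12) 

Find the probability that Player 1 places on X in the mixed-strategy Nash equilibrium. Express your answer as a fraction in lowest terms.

6/7

Player 1's mix p on X must make Player 2 indifferent between X and Y.
Player 2's payoff from X: 2p + 6(1−p). From Y: 1p + 12(1−p).
Set equal: 1p = 6(1−p) → p = 6/7.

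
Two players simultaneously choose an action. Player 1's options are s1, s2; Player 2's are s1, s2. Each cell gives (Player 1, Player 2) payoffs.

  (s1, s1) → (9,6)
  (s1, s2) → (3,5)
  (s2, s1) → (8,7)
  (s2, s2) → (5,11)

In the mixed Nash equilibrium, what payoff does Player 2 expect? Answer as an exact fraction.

31/5

Player 1 mixes with probability p on s1, chosen so Player 2 is indifferent: 6p + 7(1−p) = 5p + 11(1−p) gives p = 4/5.
Player 2's expected payoff is 6·4/5 + 7·1/5 = 31/5.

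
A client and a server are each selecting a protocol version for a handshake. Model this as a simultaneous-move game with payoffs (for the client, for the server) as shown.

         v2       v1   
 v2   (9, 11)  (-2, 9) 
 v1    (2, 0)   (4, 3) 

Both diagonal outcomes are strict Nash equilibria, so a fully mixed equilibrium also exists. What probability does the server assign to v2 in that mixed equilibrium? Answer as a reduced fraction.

6/13

The server's mix q on v2 must make the client indifferent between v2 and v1.
The client's payoff from v2: 9q + (-2)(1−q). From v1: 2q + 4(1−q).
Set equal: 7q = 6(1−q) → q = 6/13.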